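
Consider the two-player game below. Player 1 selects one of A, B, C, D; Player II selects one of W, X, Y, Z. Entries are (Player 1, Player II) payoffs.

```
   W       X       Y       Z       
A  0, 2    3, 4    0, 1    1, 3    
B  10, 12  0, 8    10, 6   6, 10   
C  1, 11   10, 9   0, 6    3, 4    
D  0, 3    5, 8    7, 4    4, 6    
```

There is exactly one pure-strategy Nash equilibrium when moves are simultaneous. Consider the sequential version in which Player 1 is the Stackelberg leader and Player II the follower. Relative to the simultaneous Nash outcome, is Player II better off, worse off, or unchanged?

Player II best-responds to each possible Player 1 move:
- A → Player II plays X (best of 2, 4, 1, 3); Player 1 gets 3.
- B → Player II plays W (best of 12, 8, 6, 10); Player 1 gets 10.
- C → Player II plays W (best of 11, 9, 6, 4); Player 1 gets 1.
- D → Player II plays X (best of 3, 8, 4, 6); Player 1 gets 5.
Player 1's induced payoffs are 3, 10, 1, 5, so Player 1 commits to B. Subgame-perfect outcome: (B, W) with payoffs (10, 12).
Now find the simultaneous Nash equilibrium.
Player 1's best replies: W→B; X→C; Y→B; Z→B.
Player II's best replies: A→X; B→W; C→W; D→X.
Only (B, W) has each player best-responding; Nash payoffs (10, 12).
Player II earns 12 sequentially versus 12 at the Nash outcome: unchanged.

unchanged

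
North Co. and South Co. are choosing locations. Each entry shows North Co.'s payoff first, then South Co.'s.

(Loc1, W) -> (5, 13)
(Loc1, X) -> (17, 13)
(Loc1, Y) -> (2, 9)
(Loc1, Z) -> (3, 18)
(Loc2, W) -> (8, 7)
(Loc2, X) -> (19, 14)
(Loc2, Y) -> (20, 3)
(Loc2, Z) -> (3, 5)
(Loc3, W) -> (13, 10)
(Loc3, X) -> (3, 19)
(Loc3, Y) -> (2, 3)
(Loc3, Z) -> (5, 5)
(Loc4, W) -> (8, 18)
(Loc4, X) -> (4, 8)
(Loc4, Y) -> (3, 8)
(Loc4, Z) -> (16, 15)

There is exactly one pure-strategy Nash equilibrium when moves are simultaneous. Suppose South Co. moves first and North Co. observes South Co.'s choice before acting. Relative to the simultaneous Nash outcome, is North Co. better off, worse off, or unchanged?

Work backward from North Co.'s decision.
- W: BR = Loc3, leader payoff 10.
- X: BR = Loc2, leader payoff 14.
- Y: BR = Loc2, leader payoff 3.
- Z: BR = Loc4, leader payoff 15.
South Co.'s induced payoffs are 10, 14, 3, 15, so South Co. commits to Z. Subgame-perfect outcome: (Loc4, Z) with payoffs (16, 15).
Now find the simultaneous Nash equilibrium.
North Co.'s best replies: W→Loc3; X→Loc2; Y→Loc2; Z→Loc4.
South Co.'s best replies: Loc1→Z; Loc2→X; Loc3→X; Loc4→W.
The unique mutual best reply is (Loc2, X), giving (19, 14).
North Co. earns 16 sequentially versus 19 at the Nash outcome: worse off.

worse off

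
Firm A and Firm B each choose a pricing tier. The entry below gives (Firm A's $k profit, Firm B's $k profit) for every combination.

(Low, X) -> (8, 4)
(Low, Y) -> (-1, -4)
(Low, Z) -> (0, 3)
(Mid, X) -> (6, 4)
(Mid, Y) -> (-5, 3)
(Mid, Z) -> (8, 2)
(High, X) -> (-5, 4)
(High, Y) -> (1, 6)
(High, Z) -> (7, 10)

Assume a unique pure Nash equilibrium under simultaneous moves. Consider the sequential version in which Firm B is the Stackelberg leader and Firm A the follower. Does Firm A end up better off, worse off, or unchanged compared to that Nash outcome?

worse off

Backward induction with Firm B moving first.
- X → Firm A plays Low (best of 8, 6, -5); Firm B gets 4.
- Y → Firm A plays High (best of -1, -5, 1); Firm B gets 6.
- Z → Firm A plays Mid (best of 0, 8, 7); Firm B gets 2.
Among 4, 6, 2, the best is 6 at Y. Subgame-perfect outcome: (High, Y) with payoffs (1, 6).
For the simultaneous game, intersect best replies.
Firm A's best replies: X→Low; Y→High; Z→Mid.
Firm B's best replies: Low→X; Mid→X; High→Z.
The unique mutual best reply is (Low, X), giving (8, 4).
Firm A earns 1 sequentially versus 8 at the Nash outcome: worse off.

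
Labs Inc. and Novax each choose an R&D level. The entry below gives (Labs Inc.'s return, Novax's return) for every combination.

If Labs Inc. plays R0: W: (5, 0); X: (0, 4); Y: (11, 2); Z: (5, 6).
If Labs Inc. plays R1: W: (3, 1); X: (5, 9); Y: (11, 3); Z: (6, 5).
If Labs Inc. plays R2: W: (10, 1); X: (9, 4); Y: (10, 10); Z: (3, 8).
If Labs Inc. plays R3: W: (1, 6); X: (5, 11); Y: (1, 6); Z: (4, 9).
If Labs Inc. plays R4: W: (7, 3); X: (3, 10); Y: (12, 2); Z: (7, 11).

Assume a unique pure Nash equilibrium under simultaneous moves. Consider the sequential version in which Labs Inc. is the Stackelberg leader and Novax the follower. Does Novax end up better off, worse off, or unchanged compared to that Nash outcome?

Solve by backward induction (Labs Inc. leads).
- R0 → Novax plays Z (best of 0, 4, 2, 6); Labs Inc. gets 5.
- R1 → Novax plays X (best of 1, 9, 3, 5); Labs Inc. gets 5.
- R2 → Novax plays Y (best of 1, 4, 10, 8); Labs Inc. gets 10.
- R3 → Novax plays X (best of 6, 11, 6, 9); Labs Inc. gets 5.
- R4 → Novax plays Z (best of 3, 10, 2, 11); Labs Inc. gets 7.
Labs Inc.'s induced payoffs are 5, 5, 10, 5, 7, so Labs Inc. commits to R2. Subgame-perfect outcome: (R2, Y) with payoffs (10, 10).
Now find the simultaneous Nash equilibrium.
Labs Inc.'s best replies: W→R2; X→R2; Y→R4; Z→R4.
Novax's best replies: R0→Z; R1→X; R2→Y; R3→X; R4→Z.
Only (R4, Z) has each player best-responding; Nash payoffs (7, 11).
Novax earns 10 sequentially versus 11 at the Nash outcome: worse off.

worse off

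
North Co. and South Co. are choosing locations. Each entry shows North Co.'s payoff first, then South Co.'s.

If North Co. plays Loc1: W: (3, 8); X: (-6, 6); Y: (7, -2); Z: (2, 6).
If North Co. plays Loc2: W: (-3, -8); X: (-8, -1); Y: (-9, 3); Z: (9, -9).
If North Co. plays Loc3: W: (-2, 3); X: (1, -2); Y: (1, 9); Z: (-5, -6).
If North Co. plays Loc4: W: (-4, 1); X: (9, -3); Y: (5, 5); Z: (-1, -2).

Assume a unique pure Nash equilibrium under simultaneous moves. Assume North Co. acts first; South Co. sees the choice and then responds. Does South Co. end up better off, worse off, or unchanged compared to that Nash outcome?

worse off

Solve by backward induction (North Co. leads).
- Loc1: BR = W, leader payoff 3.
- Loc2: BR = Y, leader payoff -9.
- Loc3: BR = Y, leader payoff 1.
- Loc4: BR = Y, leader payoff 5.
Among 3, -9, 1, 5, the best is 5 at Loc4. Subgame-perfect outcome: (Loc4, Y) with payoffs (5, 5).
For the simultaneous game, intersect best replies.
North Co.'s best replies: W→Loc1; X→Loc4; Y→Loc1; Z→Loc2.
South Co.'s best replies: Loc1→W; Loc2→Y; Loc3→Y; Loc4→Y.
The unique mutual best reply is (Loc1, W), giving (3, 8).
South Co. earns 5 sequentially versus 8 at the Nash outcome: worse off.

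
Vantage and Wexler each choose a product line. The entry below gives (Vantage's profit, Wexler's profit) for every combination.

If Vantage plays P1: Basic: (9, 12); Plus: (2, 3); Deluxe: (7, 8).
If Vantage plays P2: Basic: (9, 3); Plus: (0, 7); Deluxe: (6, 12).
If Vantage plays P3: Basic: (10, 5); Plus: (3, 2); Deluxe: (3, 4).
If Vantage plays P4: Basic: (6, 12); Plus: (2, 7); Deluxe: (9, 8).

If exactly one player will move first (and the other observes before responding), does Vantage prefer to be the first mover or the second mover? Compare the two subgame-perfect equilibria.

first

If Vantage leads: Wexler's best replies are P1→Basic, P2→Deluxe, P3→Basic, P4→Basic; Vantage's induced payoffs 9, 6, 10, 6; outcome (P3, Basic), payoffs (10, 5).
If Wexler leads: Vantage's best replies are Basic→P3, Plus→P3, Deluxe→P4; Wexler's induced payoffs 5, 2, 8; outcome (P4, Deluxe), payoffs (9, 8).
Vantage gets 10 moving first and 9 moving second, so Vantage prefers to move first.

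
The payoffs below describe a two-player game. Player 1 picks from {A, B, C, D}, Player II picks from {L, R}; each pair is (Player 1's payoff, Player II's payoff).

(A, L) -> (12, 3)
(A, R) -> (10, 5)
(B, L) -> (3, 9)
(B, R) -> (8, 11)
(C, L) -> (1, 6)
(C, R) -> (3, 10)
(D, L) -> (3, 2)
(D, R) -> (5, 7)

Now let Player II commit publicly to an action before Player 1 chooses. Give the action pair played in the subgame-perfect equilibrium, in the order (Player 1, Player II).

(A, R)

Work backward from Player 1's decision.
- L: BR = A, leader payoff 3.
- R: BR = A, leader payoff 5.
Maximizing over 3, 5, Player II chooses R. Subgame-perfect outcome: (A, R) with payoffs (10, 5).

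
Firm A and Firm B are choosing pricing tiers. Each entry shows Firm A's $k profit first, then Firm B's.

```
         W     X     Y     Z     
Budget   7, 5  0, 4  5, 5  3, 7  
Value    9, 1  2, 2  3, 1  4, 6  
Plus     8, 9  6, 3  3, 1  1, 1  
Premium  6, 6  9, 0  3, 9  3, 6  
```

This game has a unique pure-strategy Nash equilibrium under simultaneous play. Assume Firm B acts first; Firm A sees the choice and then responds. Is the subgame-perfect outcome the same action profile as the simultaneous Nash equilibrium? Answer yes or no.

yes

Firm A best-responds to each possible Firm B move:
- W: BR = Value, leader payoff 1.
- X: BR = Premium, leader payoff 0.
- Y: BR = Budget, leader payoff 5.
- Z: BR = Value, leader payoff 6.
Firm B's induced payoffs are 1, 0, 5, 6, so Firm B commits to Z. Subgame-perfect outcome: (Value, Z) with payoffs (4, 6).
Under simultaneous play:
Firm A's best replies: W→Value; X→Premium; Y→Budget; Z→Value.
Firm B's best replies: Budget→Z; Value→Z; Plus→W; Premium→Y.
Only (Value, Z) has each player best-responding; Nash payoffs (4, 6).
Sequential outcome (Value, Z) coincides with the Nash profile (Value, Z).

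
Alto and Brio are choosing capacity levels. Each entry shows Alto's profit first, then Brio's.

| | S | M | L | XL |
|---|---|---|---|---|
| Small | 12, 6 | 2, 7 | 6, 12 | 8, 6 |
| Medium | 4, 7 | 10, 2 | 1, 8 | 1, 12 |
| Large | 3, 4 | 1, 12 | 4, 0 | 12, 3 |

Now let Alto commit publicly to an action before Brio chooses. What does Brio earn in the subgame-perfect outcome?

12

Solve by backward induction (Alto leads).
- Small: BR = L, leader payoff 6.
- Medium: BR = XL, leader payoff 1.
- Large: BR = M, leader payoff 1.
Maximizing over 6, 1, 1, Alto chooses Small. Subgame-perfect outcome: (Small, L) with payoffs (6, 12).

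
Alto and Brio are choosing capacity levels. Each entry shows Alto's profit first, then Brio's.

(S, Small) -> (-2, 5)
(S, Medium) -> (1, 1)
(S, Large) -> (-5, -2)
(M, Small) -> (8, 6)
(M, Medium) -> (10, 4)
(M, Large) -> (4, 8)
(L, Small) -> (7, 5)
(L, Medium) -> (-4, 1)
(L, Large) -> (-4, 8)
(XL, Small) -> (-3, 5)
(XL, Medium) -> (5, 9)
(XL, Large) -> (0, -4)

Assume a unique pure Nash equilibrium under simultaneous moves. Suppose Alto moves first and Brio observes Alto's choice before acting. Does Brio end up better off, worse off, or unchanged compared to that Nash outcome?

better off

Backward induction with Alto moving first.
- S: Brio compares 5, 1, -2 and picks Small; Alto would get -2.
- M: Brio compares 6, 4, 8 and picks Large; Alto would get 4.
- L: Brio compares 5, 1, 8 and picks Large; Alto would get -4.
- XL: Brio compares 5, 9, -4 and picks Medium; Alto would get 5.
Alto's induced payoffs are -2, 4, -4, 5, so Alto commits to XL. Subgame-perfect outcome: (XL, Medium) with payoffs (5, 9).
Now find the simultaneous Nash equilibrium.
Alto's best replies: Small→M; Medium→M; Large→M.
Brio's best replies: S→Small; M→Large; L→Large; XL→Medium.
The unique mutual best reply is (M, Large), giving (4, 8).
Brio earns 9 sequentially versus 8 at the Nash outcome: better off.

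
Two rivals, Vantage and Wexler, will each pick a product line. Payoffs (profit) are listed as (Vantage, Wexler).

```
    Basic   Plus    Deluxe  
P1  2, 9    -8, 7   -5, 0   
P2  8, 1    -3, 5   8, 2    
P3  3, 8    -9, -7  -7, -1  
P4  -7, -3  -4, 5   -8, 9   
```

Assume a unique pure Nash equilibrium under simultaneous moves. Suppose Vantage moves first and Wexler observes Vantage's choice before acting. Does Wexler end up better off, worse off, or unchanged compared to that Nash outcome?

better off

Backward induction with Vantage moving first.
- P1: Wexler compares 9, 7, 0 and picks Basic; Vantage would get 2.
- P2: Wexler compares 1, 5, 2 and picks Plus; Vantage would get -3.
- P3: Wexler compares 8, -7, -1 and picks Basic; Vantage would get 3.
- P4: Wexler compares -3, 5, 9 and picks Deluxe; Vantage would get -8.
Vantage's induced payoffs are 2, -3, 3, -8, so Vantage commits to P3. Subgame-perfect outcome: (P3, Basic) with payoffs (3, 8).
Under simultaneous play:
Vantage's best replies: Basic→P2; Plus→P2; Deluxe→P2.
Wexler's best replies: P1→Basic; P2→Plus; P3→Basic; P4→Deluxe.
Only (P2, Plus) has each player best-responding; Nash payoffs (-3, 5).
Wexler earns 8 sequentially versus 5 at the Nash outcome: better off.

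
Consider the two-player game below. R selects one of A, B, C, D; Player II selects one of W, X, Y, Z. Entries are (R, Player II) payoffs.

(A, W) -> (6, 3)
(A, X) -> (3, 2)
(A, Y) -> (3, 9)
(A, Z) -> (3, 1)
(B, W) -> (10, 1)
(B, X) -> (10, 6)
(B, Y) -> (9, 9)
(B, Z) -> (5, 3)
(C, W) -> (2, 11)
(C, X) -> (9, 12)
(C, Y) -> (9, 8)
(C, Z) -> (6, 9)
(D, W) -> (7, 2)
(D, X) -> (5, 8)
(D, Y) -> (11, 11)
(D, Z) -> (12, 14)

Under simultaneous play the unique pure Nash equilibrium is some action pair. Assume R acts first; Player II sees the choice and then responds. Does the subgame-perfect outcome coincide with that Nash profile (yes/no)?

Backward induction with R moving first.
- A: Player II compares 3, 2, 9, 1 and picks Y; R would get 3.
- B: Player II compares 1, 6, 9, 3 and picks Y; R would get 9.
- C: Player II compares 11, 12, 8, 9 and picks X; R would get 9.
- D: Player II compares 2, 8, 11, 14 and picks Z; R would get 12.
Among 3, 9, 9, 12, the best is 12 at D. Subgame-perfect outcome: (D, Z) with payoffs (12, 14).
Now find the simultaneous Nash equilibrium.
R's best replies: W→B; X→B; Y→D; Z→D.
Player II's best replies: A→Y; B→Y; C→X; D→Z.
The unique mutual best reply is (D, Z), giving (12, 14).
Sequential outcome (D, Z) coincides with the Nash profile (D, Z).

yes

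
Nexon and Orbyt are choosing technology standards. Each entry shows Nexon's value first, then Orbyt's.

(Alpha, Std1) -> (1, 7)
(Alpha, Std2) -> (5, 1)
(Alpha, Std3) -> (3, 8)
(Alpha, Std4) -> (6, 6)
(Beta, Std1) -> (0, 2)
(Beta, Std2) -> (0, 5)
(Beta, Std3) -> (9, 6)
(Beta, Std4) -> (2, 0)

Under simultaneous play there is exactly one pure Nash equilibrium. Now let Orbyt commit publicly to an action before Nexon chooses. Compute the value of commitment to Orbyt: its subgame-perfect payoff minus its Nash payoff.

1

Solve by backward induction (Orbyt leads).
- Std1: Nexon compares 1, 0 and picks Alpha; Orbyt would get 7.
- Std2: Nexon compares 5, 0 and picks Alpha; Orbyt would get 1.
- Std3: Nexon compares 3, 9 and picks Beta; Orbyt would get 6.
- Std4: Nexon compares 6, 2 and picks Alpha; Orbyt would get 6.
Orbyt's induced payoffs are 7, 1, 6, 6, so Orbyt commits to Std1. Subgame-perfect outcome: (Alpha, Std1) with payoffs (1, 7).
Under simultaneous play:
Nexon's best replies: Std1→Alpha; Std2→Alpha; Std3→Beta; Std4→Alpha.
Orbyt's best replies: Alpha→Std3; Beta→Std3.
Only (Beta, Std3) has each player best-responding; Nash payoffs (9, 6).
Orbyt's commitment gain: 7 − 6 = 1.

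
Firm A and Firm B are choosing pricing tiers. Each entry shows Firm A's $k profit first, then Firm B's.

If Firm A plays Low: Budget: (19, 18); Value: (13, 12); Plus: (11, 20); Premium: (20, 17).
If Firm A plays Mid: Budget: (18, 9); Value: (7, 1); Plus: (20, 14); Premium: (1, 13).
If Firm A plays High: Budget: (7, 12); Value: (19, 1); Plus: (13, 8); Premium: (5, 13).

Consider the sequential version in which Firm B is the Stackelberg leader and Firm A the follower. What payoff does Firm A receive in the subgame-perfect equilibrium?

19

Solve by backward induction (Firm B leads).
- Budget → Firm A plays Low (best of 19, 18, 7); Firm B gets 18.
- Value → Firm A plays High (best of 13, 7, 19); Firm B gets 1.
- Plus → Firm A plays Mid (best of 11, 20, 13); Firm B gets 14.
- Premium → Firm A plays Low (best of 20, 1, 5); Firm B gets 17.
Maximizing over 18, 1, 14, 17, Firm B chooses Budget. Subgame-perfect outcome: (Low, Budget) with payoffs (19, 18).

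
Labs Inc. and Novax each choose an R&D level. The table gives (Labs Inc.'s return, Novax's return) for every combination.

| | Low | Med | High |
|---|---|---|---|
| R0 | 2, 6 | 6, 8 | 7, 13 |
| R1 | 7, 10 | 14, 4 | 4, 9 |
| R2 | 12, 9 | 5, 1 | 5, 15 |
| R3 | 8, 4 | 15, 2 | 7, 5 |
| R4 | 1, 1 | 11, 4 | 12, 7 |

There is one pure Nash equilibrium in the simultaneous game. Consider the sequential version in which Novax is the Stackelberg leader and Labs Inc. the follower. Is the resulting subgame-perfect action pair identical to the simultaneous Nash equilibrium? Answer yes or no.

no

Labs Inc. best-responds to each possible Novax move:
- Low → Labs Inc. plays R2 (best of 2, 7, 12, 8, 1); Novax gets 9.
- Med → Labs Inc. plays R3 (best of 6, 14, 5, 15, 11); Novax gets 2.
- High → Labs Inc. plays R4 (best of 7, 4, 5, 7, 12); Novax gets 7.
Novax's induced payoffs are 9, 2, 7, so Novax commits to Low. Subgame-perfect outcome: (R2, Low) with payoffs (12, 9).
Now find the simultaneous Nash equilibrium.
Labs Inc.'s best replies: Low→R2; Med→R3; High→R4.
Novax's best replies: R0→High; R1→Low; R2→High; R3→High; R4→High.
Only (R4, High) has each player best-responding; Nash payoffs (12, 7).
Sequential outcome (R2, Low) differs from the Nash profile (R4, High).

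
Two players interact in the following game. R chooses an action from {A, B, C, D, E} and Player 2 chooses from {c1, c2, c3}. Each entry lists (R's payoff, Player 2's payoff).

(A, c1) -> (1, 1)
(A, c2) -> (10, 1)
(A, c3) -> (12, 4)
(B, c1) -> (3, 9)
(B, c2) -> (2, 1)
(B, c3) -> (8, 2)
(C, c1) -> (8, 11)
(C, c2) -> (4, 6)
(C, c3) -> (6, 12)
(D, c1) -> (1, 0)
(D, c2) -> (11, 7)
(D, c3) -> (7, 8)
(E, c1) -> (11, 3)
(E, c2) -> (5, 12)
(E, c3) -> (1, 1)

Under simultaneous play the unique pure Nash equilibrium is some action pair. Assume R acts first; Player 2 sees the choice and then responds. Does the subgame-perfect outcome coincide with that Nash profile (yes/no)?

yes

Solve by backward induction (R leads).
- A → Player 2 plays c3 (best of 1, 1, 4); R gets 12.
- B → Player 2 plays c1 (best of 9, 1, 2); R gets 3.
- C → Player 2 plays c3 (best of 11, 6, 12); R gets 6.
- D → Player 2 plays c3 (best of 0, 7, 8); R gets 7.
- E → Player 2 plays c2 (best of 3, 12, 1); R gets 5.
R's induced payoffs are 12, 3, 6, 7, 5, so R commits to A. Subgame-perfect outcome: (A, c3) with payoffs (12, 4).
Under simultaneous play:
R's best replies: c1→E; c2→D; c3→A.
Player 2's best replies: A→c3; B→c1; C→c3; D→c3; E→c2.
Only (A, c3) has each player best-responding; Nash payoffs (12, 4).
Sequential outcome (A, c3) coincides with the Nash profile (A, c3).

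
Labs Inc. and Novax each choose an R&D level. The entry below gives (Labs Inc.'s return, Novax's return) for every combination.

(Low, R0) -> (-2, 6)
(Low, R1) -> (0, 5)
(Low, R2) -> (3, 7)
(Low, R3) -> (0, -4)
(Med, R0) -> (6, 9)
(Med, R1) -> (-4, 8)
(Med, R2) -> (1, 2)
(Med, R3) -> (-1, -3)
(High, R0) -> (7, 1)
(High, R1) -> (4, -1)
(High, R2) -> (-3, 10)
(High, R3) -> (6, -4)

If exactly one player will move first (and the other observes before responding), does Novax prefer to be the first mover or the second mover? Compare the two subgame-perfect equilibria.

second

If Labs Inc. leads: Novax's best replies are Low→R2, Med→R0, High→R2; Labs Inc.'s induced payoffs 3, 6, -3; outcome (Med, R0), payoffs (6, 9).
If Novax leads: Labs Inc.'s best replies are R0→High, R1→High, R2→Low, R3→High; Novax's induced payoffs 1, -1, 7, -4; outcome (Low, R2), payoffs (3, 7).
Novax gets 7 moving first and 9 moving second, so Novax prefers to move second.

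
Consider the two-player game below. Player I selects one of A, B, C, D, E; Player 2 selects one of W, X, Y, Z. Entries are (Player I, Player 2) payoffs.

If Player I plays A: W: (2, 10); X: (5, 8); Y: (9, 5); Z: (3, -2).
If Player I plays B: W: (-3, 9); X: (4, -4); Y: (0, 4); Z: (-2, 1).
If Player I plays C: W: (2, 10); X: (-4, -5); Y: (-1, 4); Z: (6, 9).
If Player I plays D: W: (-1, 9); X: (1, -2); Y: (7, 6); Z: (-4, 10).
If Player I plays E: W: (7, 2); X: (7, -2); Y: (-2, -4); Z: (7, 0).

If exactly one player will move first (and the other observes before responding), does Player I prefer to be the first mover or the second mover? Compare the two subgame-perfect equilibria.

If Player I leads: Player 2's best replies are A→W, B→W, C→W, D→Z, E→W; Player I's induced payoffs 2, -3, 2, -4, 7; outcome (E, W), payoffs (7, 2).
If Player 2 leads: Player I's best replies are W→E, X→E, Y→A, Z→E; Player 2's induced payoffs 2, -2, 5, 0; outcome (A, Y), payoffs (9, 5).
Player I gets 7 moving first and 9 moving second, so Player I prefers to move second.

second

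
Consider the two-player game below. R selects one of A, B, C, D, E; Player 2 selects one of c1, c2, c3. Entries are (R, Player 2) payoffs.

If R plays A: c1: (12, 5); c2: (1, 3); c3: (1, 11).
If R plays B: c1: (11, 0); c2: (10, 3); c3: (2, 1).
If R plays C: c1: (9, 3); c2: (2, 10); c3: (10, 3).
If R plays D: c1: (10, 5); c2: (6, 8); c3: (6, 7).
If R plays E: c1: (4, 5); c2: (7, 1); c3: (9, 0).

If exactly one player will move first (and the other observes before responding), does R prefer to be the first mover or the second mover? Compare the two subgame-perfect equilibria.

second

If R leads: Player 2's best replies are A→c3, B→c2, C→c2, D→c2, E→c1; R's induced payoffs 1, 10, 2, 6, 4; outcome (B, c2), payoffs (10, 3).
If Player 2 leads: R's best replies are c1→A, c2→B, c3→C; Player 2's induced payoffs 5, 3, 3; outcome (A, c1), payoffs (12, 5).
R gets 10 moving first and 12 moving second, so R prefers to move second.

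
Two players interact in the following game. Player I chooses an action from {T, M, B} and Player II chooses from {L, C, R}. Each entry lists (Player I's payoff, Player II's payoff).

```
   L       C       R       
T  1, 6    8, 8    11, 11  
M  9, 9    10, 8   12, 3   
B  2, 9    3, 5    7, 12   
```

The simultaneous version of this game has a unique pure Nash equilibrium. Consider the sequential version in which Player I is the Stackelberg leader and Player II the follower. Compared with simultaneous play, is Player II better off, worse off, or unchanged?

Backward induction with Player I moving first.
- T: BR = R, leader payoff 11.
- M: BR = L, leader payoff 9.
- B: BR = R, leader payoff 7.
Player I's induced payoffs are 11, 9, 7, so Player I commits to T. Subgame-perfect outcome: (T, R) with payoffs (11, 11).
Now find the simultaneous Nash equilibrium.
Player I's best replies: L→M; C→M; R→M.
Player II's best replies: T→R; M→L; B→R.
Only (M, L) has each player best-responding; Nash payoffs (9, 9).
Player II earns 11 sequentially versus 9 at the Nash outcome: better off.

better off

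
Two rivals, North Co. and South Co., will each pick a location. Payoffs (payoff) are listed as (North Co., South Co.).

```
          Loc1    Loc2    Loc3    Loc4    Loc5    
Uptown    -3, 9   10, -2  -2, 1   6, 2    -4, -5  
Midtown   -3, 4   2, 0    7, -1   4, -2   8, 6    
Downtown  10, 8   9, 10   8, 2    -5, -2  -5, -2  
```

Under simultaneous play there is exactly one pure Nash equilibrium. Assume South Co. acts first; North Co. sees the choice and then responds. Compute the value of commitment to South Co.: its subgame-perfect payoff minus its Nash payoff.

Solve by backward induction (South Co. leads).
- Loc1 → North Co. plays Downtown (best of -3, -3, 10); South Co. gets 8.
- Loc2 → North Co. plays Uptown (best of 10, 2, 9); South Co. gets -2.
- Loc3 → North Co. plays Downtown (best of -2, 7, 8); South Co. gets 2.
- Loc4 → North Co. plays Uptown (best of 6, 4, -5); South Co. gets 2.
- Loc5 → North Co. plays Midtown (best of -4, 8, -5); South Co. gets 6.
South Co.'s induced payoffs are 8, -2, 2, 2, 6, so South Co. commits to Loc1. Subgame-perfect outcome: (Downtown, Loc1) with payoffs (10, 8).
Under simultaneous play:
North Co.'s best replies: Loc1→Downtown; Loc2→Uptown; Loc3→Downtown; Loc4→Uptown; Loc5→Midtown.
South Co.'s best replies: Uptown→Loc1; Midtown→Loc5; Downtown→Loc2.
The unique mutual best reply is (Midtown, Loc5), giving (8, 6).
South Co.'s commitment gain: 8 − 6 = 2.

2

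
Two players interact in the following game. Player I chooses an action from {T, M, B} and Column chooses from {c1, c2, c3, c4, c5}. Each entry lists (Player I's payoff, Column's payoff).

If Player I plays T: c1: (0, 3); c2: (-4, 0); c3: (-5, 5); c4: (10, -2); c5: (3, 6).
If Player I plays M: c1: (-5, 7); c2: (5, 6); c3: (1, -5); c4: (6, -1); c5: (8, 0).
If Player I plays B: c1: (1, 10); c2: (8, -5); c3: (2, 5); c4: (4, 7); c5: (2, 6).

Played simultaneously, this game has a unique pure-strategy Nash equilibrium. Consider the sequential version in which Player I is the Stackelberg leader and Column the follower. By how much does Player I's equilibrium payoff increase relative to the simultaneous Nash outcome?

Column best-responds to each possible Player I move:
- T: BR = c5, leader payoff 3.
- M: BR = c1, leader payoff -5.
- B: BR = c1, leader payoff 1.
Among 3, -5, 1, the best is 3 at T. Subgame-perfect outcome: (T, c5) with payoffs (3, 6).
For the simultaneous game, intersect best replies.
Player I's best replies: c1→B; c2→B; c3→B; c4→T; c5→M.
Column's best replies: T→c5; M→c1; B→c1.
Only (B, c1) has each player best-responding; Nash payoffs (1, 10).
Player I's commitment gain: 3 − 1 = 2.

2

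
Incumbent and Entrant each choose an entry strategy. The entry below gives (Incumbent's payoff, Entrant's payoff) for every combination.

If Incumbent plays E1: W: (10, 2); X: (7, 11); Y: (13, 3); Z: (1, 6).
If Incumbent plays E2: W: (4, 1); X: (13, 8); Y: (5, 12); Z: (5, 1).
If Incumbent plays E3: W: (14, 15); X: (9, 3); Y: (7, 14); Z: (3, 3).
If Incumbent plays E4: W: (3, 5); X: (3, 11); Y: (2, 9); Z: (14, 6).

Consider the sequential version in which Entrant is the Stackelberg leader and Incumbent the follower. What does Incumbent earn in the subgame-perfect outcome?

14

Solve by backward induction (Entrant leads).
- W: Incumbent compares 10, 4, 14, 3 and picks E3; Entrant would get 15.
- X: Incumbent compares 7, 13, 9, 3 and picks E2; Entrant would get 8.
- Y: Incumbent compares 13, 5, 7, 2 and picks E1; Entrant would get 3.
- Z: Incumbent compares 1, 5, 3, 14 and picks E4; Entrant would get 6.
Maximizing over 15, 8, 3, 6, Entrant chooses W. Subgame-perfect outcome: (E3, W) with payoffs (14, 15).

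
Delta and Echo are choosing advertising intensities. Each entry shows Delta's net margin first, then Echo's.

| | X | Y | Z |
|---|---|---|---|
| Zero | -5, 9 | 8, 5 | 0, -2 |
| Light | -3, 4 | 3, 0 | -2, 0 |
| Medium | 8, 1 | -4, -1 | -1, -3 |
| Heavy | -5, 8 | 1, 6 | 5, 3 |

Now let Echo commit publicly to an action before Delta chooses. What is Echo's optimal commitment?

Solve by backward induction (Echo leads).
- X: Delta compares -5, -3, 8, -5 and picks Medium; Echo would get 1.
- Y: Delta compares 8, 3, -4, 1 and picks Zero; Echo would get 5.
- Z: Delta compares 0, -2, -1, 5 and picks Heavy; Echo would get 3.
Echo's induced payoffs are 1, 5, 3, so Echo commits to Y. Subgame-perfect outcome: (Zero, Y) with payoffs (8, 5).

Y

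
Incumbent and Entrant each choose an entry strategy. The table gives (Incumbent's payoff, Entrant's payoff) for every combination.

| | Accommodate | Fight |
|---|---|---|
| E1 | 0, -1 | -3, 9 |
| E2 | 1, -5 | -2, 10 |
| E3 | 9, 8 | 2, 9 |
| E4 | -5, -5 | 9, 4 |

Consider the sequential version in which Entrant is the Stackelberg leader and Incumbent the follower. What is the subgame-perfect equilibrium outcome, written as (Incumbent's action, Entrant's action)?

(E3, Accommodate)

Incumbent best-responds to each possible Entrant move:
- Accommodate: Incumbent compares 0, 1, 9, -5 and picks E3; Entrant would get 8.
- Fight: Incumbent compares -3, -2, 2, 9 and picks E4; Entrant would get 4.
Maximizing over 8, 4, Entrant chooses Accommodate. Subgame-perfect outcome: (E3, Accommodate) with payoffs (9, 8).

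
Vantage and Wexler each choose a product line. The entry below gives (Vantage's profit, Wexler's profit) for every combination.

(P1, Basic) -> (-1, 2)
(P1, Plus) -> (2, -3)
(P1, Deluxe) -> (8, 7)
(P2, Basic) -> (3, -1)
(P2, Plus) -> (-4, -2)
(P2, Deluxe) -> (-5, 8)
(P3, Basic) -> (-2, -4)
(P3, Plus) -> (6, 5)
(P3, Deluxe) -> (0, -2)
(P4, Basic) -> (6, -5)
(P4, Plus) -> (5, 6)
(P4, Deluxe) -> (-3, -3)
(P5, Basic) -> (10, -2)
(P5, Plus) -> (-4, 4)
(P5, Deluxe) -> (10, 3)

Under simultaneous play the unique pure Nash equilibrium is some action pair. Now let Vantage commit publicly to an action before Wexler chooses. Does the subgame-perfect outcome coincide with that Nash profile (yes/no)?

Backward induction with Vantage moving first.
- P1 → Wexler plays Deluxe (best of 2, -3, 7); Vantage gets 8.
- P2 → Wexler plays Deluxe (best of -1, -2, 8); Vantage gets -5.
- P3 → Wexler plays Plus (best of -4, 5, -2); Vantage gets 6.
- P4 → Wexler plays Plus (best of -5, 6, -3); Vantage gets 5.
- P5 → Wexler plays Plus (best of -2, 4, 3); Vantage gets -4.
Vantage's induced payoffs are 8, -5, 6, 5, -4, so Vantage commits to P1. Subgame-perfect outcome: (P1, Deluxe) with payoffs (8, 7).
For the simultaneous game, intersect best replies.
Vantage's best replies: Basic→P5; Plus→P3; Deluxe→P5.
Wexler's best replies: P1→Deluxe; P2→Deluxe; P3→Plus; P4→Plus; P5→Plus.
Only (P3, Plus) has each player best-responding; Nash payoffs (6, 5).
Sequential outcome (P1, Deluxe) differs from the Nash profile (P3, Plus).

no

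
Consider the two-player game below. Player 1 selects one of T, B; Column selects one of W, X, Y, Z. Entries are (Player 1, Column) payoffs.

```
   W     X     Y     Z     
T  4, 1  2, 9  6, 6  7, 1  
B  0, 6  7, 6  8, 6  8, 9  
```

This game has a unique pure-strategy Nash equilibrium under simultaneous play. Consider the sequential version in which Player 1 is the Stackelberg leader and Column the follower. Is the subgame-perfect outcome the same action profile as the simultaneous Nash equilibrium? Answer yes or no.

yes

Work backward from Column's decision.
- T: BR = X, leader payoff 2.
- B: BR = Z, leader payoff 8.
Among 2, 8, the best is 8 at B. Subgame-perfect outcome: (B, Z) with payoffs (8, 9).
Under simultaneous play:
Player 1's best replies: W→T; X→B; Y→B; Z→B.
Column's best replies: T→X; B→Z.
Only (B, Z) has each player best-responding; Nash payoffs (8, 9).
Sequential outcome (B, Z) coincides with the Nash profile (B, Z).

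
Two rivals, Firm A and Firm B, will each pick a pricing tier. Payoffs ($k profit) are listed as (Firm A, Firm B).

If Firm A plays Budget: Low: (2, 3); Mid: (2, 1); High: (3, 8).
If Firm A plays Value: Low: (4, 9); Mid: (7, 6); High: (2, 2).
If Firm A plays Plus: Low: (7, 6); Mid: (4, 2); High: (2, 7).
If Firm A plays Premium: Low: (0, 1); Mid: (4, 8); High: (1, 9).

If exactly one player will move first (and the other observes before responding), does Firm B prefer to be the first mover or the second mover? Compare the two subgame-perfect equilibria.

If Firm A leads: Firm B's best replies are Budget→High, Value→Low, Plus→High, Premium→High; Firm A's induced payoffs 3, 4, 2, 1; outcome (Value, Low), payoffs (4, 9).
If Firm B leads: Firm A's best replies are Low→Plus, Mid→Value, High→Budget; Firm B's induced payoffs 6, 6, 8; outcome (Budget, High), payoffs (3, 8).
Firm B gets 8 moving first and 9 moving second, so Firm B prefers to move second.

second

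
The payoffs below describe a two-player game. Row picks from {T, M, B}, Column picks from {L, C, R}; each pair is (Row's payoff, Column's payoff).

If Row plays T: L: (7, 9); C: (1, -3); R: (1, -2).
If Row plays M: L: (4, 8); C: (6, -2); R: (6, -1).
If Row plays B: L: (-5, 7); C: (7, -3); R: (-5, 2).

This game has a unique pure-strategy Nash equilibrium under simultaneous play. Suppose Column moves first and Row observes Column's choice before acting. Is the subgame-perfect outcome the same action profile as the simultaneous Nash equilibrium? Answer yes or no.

Backward induction with Column moving first.
- L: Row compares 7, 4, -5 and picks T; Column would get 9.
- C: Row compares 1, 6, 7 and picks B; Column would get -3.
- R: Row compares 1, 6, -5 and picks M; Column would get -1.
Maximizing over 9, -3, -1, Column chooses L. Subgame-perfect outcome: (T, L) with payoffs (7, 9).
Now find the simultaneous Nash equilibrium.
Row's best replies: L→T; C→B; R→M.
Column's best replies: T→L; M→L; B→L.
Only (T, L) has each player best-responding; Nash payoffs (7, 9).
Sequential outcome (T, L) coincides with the Nash profile (T, L).

yes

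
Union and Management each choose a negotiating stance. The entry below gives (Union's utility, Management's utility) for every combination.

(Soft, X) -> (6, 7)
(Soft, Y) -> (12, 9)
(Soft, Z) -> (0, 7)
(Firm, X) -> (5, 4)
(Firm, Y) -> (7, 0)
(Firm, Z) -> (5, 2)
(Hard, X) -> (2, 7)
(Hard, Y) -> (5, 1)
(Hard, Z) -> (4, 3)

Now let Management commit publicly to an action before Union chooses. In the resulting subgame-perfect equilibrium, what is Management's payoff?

9

Backward induction with Management moving first.
- X: Union compares 6, 5, 2 and picks Soft; Management would get 7.
- Y: Union compares 12, 7, 5 and picks Soft; Management would get 9.
- Z: Union compares 0, 5, 4 and picks Firm; Management would get 2.
Among 7, 9, 2, the best is 9 at Y. Subgame-perfect outcome: (Soft, Y) with payoffs (12, 9).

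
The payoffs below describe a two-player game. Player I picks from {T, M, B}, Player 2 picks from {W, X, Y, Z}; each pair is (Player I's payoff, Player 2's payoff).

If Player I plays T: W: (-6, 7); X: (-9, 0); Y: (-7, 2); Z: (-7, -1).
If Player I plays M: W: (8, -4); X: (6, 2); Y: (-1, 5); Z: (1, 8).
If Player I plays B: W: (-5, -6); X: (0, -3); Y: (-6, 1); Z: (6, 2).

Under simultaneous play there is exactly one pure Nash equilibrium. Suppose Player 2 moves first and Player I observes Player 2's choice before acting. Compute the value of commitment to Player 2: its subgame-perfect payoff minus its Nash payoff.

Backward induction with Player 2 moving first.
- W: BR = M, leader payoff -4.
- X: BR = M, leader payoff 2.
- Y: BR = M, leader payoff 5.
- Z: BR = B, leader payoff 2.
Among -4, 2, 5, 2, the best is 5 at Y. Subgame-perfect outcome: (M, Y) with payoffs (-1, 5).
Under simultaneous play:
Player I's best replies: W→M; X→M; Y→M; Z→B.
Player 2's best replies: T→W; M→Z; B→Z.
Only (B, Z) has each player best-responding; Nash payoffs (6, 2).
Player 2's commitment gain: 5 − 2 = 3.

3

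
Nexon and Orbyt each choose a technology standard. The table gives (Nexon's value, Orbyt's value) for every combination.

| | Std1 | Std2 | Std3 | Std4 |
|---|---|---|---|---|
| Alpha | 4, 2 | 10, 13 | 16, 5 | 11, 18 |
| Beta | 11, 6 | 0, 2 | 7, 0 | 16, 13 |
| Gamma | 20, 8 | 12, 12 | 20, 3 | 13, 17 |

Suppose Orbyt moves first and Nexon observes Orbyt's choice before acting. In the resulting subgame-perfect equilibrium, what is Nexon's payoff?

Work backward from Nexon's decision.
- Std1: Nexon compares 4, 11, 20 and picks Gamma; Orbyt would get 8.
- Std2: Nexon compares 10, 0, 12 and picks Gamma; Orbyt would get 12.
- Std3: Nexon compares 16, 7, 20 and picks Gamma; Orbyt would get 3.
- Std4: Nexon compares 11, 16, 13 and picks Beta; Orbyt would get 13.
Orbyt's induced payoffs are 8, 12, 3, 13, so Orbyt commits to Std4. Subgame-perfect outcome: (Beta, Std4) with payoffs (16, 13).

16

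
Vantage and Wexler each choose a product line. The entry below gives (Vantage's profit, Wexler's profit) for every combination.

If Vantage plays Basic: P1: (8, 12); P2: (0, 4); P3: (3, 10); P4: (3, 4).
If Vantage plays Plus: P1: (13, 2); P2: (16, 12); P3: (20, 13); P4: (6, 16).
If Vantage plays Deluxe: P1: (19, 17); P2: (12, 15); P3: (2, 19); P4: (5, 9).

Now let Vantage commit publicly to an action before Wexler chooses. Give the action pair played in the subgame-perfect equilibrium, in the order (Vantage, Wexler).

(Basic, P1)

Backward induction with Vantage moving first.
- Basic → Wexler plays P1 (best of 12, 4, 10, 4); Vantage gets 8.
- Plus → Wexler plays P4 (best of 2, 12, 13, 16); Vantage gets 6.
- Deluxe → Wexler plays P3 (best of 17, 15, 19, 9); Vantage gets 2.
Among 8, 6, 2, the best is 8 at Basic. Subgame-perfect outcome: (Basic, P1) with payoffs (8, 12).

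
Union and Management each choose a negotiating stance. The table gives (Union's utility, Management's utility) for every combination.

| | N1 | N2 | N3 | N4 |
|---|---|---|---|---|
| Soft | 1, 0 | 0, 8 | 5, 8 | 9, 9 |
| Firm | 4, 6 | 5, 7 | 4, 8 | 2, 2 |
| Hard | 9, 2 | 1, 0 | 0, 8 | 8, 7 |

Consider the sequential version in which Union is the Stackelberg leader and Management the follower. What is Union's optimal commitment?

Soft

Management best-responds to each possible Union move:
- Soft → Management plays N4 (best of 0, 8, 8, 9); Union gets 9.
- Firm → Management plays N3 (best of 6, 7, 8, 2); Union gets 4.
- Hard → Management plays N3 (best of 2, 0, 8, 7); Union gets 0.
Maximizing over 9, 4, 0, Union chooses Soft. Subgame-perfect outcome: (Soft, N4) with payoffs (9, 9).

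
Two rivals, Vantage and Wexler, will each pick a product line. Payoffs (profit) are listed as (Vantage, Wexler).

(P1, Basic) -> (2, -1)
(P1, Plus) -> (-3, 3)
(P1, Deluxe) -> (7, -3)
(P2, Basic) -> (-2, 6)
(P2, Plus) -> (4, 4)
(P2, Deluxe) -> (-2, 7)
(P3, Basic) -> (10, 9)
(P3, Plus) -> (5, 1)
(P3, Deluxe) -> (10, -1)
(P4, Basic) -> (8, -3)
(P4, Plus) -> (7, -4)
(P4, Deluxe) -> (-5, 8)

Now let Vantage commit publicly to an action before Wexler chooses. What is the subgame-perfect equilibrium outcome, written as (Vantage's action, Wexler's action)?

Work backward from Wexler's decision.
- P1 → Wexler plays Plus (best of -1, 3, -3); Vantage gets -3.
- P2 → Wexler plays Deluxe (best of 6, 4, 7); Vantage gets -2.
- P3 → Wexler plays Basic (best of 9, 1, -1); Vantage gets 10.
- P4 → Wexler plays Deluxe (best of -3, -4, 8); Vantage gets -5.
Among -3, -2, 10, -5, the best is 10 at P3. Subgame-perfect outcome: (P3, Basic) with payoffs (10, 9).

(P3, Basic)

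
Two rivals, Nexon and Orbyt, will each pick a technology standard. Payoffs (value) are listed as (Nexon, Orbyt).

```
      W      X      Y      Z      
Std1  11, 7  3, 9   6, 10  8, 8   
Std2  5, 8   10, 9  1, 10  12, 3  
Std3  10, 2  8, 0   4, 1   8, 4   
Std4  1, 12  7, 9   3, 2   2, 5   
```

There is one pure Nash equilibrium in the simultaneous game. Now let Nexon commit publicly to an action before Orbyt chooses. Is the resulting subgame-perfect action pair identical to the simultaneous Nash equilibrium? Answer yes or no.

Work backward from Orbyt's decision.
- Std1 → Orbyt plays Y (best of 7, 9, 10, 8); Nexon gets 6.
- Std2 → Orbyt plays Y (best of 8, 9, 10, 3); Nexon gets 1.
- Std3 → Orbyt plays Z (best of 2, 0, 1, 4); Nexon gets 8.
- Std4 → Orbyt plays W (best of 12, 9, 2, 5); Nexon gets 1.
Among 6, 1, 8, 1, the best is 8 at Std3. Subgame-perfect outcome: (Std3, Z) with payoffs (8, 4).
For the simultaneous game, intersect best replies.
Nexon's best replies: W→Std1; X→Std2; Y→Std1; Z→Std2.
Orbyt's best replies: Std1→Y; Std2→Y; Std3→Z; Std4→W.
The unique mutual best reply is (Std1, Y), giving (6, 10).
Sequential outcome (Std3, Z) differs from the Nash profile (Std1, Y).

no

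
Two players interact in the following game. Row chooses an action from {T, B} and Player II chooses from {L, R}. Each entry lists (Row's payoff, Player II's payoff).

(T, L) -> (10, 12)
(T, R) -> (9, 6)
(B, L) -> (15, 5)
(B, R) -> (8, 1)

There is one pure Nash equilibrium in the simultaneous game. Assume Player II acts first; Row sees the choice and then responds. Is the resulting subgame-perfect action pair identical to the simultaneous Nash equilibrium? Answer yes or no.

Backward induction with Player II moving first.
- L: Row compares 10, 15 and picks B; Player II would get 5.
- R: Row compares 9, 8 and picks T; Player II would get 6.
Player II's induced payoffs are 5, 6, so Player II commits to R. Subgame-perfect outcome: (T, R) with payoffs (9, 6).
Now find the simultaneous Nash equilibrium.
Row's best replies: L→B; R→T.
Player II's best replies: T→L; B→L.
Only (B, L) has each player best-responding; Nash payoffs (15, 5).
Sequential outcome (T, R) differs from the Nash profile (B, L).

no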